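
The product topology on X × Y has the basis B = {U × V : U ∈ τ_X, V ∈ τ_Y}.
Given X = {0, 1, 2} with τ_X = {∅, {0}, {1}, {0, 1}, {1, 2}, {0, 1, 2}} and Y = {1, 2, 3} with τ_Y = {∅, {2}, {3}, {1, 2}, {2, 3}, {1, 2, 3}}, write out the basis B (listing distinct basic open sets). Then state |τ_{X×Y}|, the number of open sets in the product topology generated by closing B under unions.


Basis B = {∅ × ∅, {0} × {2}, {0} × {3}, {1} × {2}, {1} × {3}, {0} × {1, 2}, {0} × {2, 3}, {0, 1} × {2}, {0, 1} × {3}, {1} × {1, 2}, {1} × {2, 3}, {1, 2} × {2}, {1, 2} × {3}, {0} × {1, 2, 3}, {0, 1, 2} × {2}, {0, 1, 2} × {3}, {1} × {1, 2, 3}, {0, 1} × {1, 2}, {0, 1} × {2, 3}, {1, 2} × {1, 2}, {1, 2} × {2, 3}, {0, 1} × {1, 2, 3}, {0, 1, 2} × {1, 2}, {0, 1, 2} × {2, 3}, {1, 2} × {1, 2, 3}, {0, 1, 2} × {1, 2, 3}}; |τ_{X×Y}| = 108.

Enumerate products U × V with U ∈ τ_X, V ∈ τ_Y (deduplicated):
  ∅ × ∅ = {} (∅)
  {0} × {2} = {(0,2)}
  {0} × {3} = {(0,3)}
  {1} × {2} = {(1,2)}
  {1} × {3} = {(1,3)}
  {0} × {1, 2} = {(0,1), (0,2)}
  {0} × {2, 3} = {(0,2), (0,3)}
  {0, 1} × {2} = {(0,2), (1,2)}
  {0, 1} × {3} = {(0,3), (1,3)}
  {1} × {1, 2} = {(1,1), (1,2)}
  {1} × {2, 3} = {(1,2), (1,3)}
  {1, 2} × {2} = {(1,2), (2,2)}
  {1, 2} × {3} = {(1,3), (2,3)}
  {0} × {1, 2, 3} = {(0,1), (0,2), (0,3)}
  {0, 1, 2} × {2} = {(0,2), (1,2), (2,2)}
  {0, 1, 2} × {3} = {(0,3), (1,3), (2,3)}
  {1} × {1, 2, 3} = {(1,1), (1,2), (1,3)}
  {0, 1} × {1, 2} = {(0,1), (0,2), (1,1), (1,2)}
  {0, 1} × {2, 3} = {(0,2), (0,3), (1,2), (1,3)}
  {1, 2} × {1, 2} = {(1,1), (1,2), (2,1), (2,2)}
  {1, 2} × {2, 3} = {(1,2), (1,3), (2,2), (2,3)}
  {0, 1} × {1, 2, 3} = {(0,1), (0,2), (0,3), (1,1), (1,2), (1,3)}
  {0, 1, 2} × {1, 2} = {(0,1), (0,2), (1,1), (1,2), (2,1), (2,2)}
  {0, 1, 2} × {2, 3} = {(0,2), (0,3), (1,2), (1,3), (2,2), (2,3)}
  {1, 2} × {1, 2, 3} = {(1,1), (1,2), (1,3), (2,1), (2,2), (2,3)}
  {0, 1, 2} × {1, 2, 3} = {(0,1), (0,2), (0,3), (1,1), (1,2), (1,3), (2,1), (2,2), (2,3)}
These 26 distinct sets form the basis B.
Close under arbitrary unions to get τ_{X×Y}; counting gives |τ_{X×Y}| = 108.


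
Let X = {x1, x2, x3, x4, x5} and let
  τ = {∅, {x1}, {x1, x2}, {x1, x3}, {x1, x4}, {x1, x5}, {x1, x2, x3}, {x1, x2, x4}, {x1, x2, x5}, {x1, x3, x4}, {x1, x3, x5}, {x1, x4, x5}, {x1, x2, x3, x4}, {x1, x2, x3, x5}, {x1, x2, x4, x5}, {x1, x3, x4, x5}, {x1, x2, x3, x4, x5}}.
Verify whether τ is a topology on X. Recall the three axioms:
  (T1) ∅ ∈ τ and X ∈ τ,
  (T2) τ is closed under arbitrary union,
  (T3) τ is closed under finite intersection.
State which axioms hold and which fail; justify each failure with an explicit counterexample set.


τ IS a topology on X.

Axiom (T1): ∅ ∈ τ? Yes; X ∈ τ? Yes.
Axiom (T2/T3): check pairwise unions and intersections of members of τ.
All pairwise intersections and unions checked — each lies in τ. Therefore τ satisfies (T1), (T2), (T3): it IS a topology on X.


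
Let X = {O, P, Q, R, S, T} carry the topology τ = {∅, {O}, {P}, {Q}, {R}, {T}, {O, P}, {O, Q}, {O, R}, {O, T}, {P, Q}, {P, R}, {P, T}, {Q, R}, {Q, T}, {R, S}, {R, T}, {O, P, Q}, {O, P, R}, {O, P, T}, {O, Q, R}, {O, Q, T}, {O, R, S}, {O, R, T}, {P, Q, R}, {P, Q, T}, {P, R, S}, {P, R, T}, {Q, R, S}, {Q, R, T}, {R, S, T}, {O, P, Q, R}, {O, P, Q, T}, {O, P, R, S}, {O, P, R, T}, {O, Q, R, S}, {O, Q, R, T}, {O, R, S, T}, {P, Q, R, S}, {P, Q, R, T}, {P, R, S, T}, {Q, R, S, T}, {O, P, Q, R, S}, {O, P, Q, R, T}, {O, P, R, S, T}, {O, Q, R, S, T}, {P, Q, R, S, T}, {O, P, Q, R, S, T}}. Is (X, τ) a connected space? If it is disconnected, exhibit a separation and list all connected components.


(X, τ) is disconnected; components = [{O}, {P}, {Q}, {T}, {R, S}].

Find clopen sets (U ∈ τ with X ∖ U ∈ τ):
  U = ∅, X ∖ U = {O, P, Q, R, S, T} — both open, so U is clopen.
  U = {O}, X ∖ U = {P, Q, R, S, T} — both open, so U is clopen.
  U = {P}, X ∖ U = {O, Q, R, S, T} — both open, so U is clopen.
  U = {Q}, X ∖ U = {O, P, R, S, T} — both open, so U is clopen.
  U = {T}, X ∖ U = {O, P, Q, R, S} — both open, so U is clopen.
  U = {O, P}, X ∖ U = {Q, R, S, T} — both open, so U is clopen.
  U = {O, Q}, X ∖ U = {P, R, S, T} — both open, so U is clopen.
  U = {O, T}, X ∖ U = {P, Q, R, S} — both open, so U is clopen.
  U = {P, Q}, X ∖ U = {O, R, S, T} — both open, so U is clopen.
  U = {P, T}, X ∖ U = {O, Q, R, S} — both open, so U is clopen.
  U = {Q, T}, X ∖ U = {O, P, R, S} — both open, so U is clopen.
  U = {R, S}, X ∖ U = {O, P, Q, T} — both open, so U is clopen.
  U = {O, P, Q}, X ∖ U = {R, S, T} — both open, so U is clopen.
  U = {O, P, T}, X ∖ U = {Q, R, S} — both open, so U is clopen.
  U = {O, Q, T}, X ∖ U = {P, R, S} — both open, so U is clopen.
  U = {O, R, S}, X ∖ U = {P, Q, T} — both open, so U is clopen.
  U = {P, Q, T}, X ∖ U = {O, R, S} — both open, so U is clopen.
  U = {P, R, S}, X ∖ U = {O, Q, T} — both open, so U is clopen.
  U = {Q, R, S}, X ∖ U = {O, P, T} — both open, so U is clopen.
  U = {R, S, T}, X ∖ U = {O, P, Q} — both open, so U is clopen.
  U = {O, P, Q, T}, X ∖ U = {R, S} — both open, so U is clopen.
  U = {O, P, R, S}, X ∖ U = {Q, T} — both open, so U is clopen.
  U = {O, Q, R, S}, X ∖ U = {P, T} — both open, so U is clopen.
  U = {O, R, S, T}, X ∖ U = {P, Q} — both open, so U is clopen.
  U = {P, Q, R, S}, X ∖ U = {O, T} — both open, so U is clopen.
  U = {P, R, S, T}, X ∖ U = {O, Q} — both open, so U is clopen.
  U = {Q, R, S, T}, X ∖ U = {O, P} — both open, so U is clopen.
  U = {O, P, Q, R, S}, X ∖ U = {T} — both open, so U is clopen.
  U = {O, P, R, S, T}, X ∖ U = {Q} — both open, so U is clopen.
  U = {O, Q, R, S, T}, X ∖ U = {P} — both open, so U is clopen.
  U = {P, Q, R, S, T}, X ∖ U = {O} — both open, so U is clopen.
  U = {O, P, Q, R, S, T}, X ∖ U = ∅ — both open, so U is clopen.
Nontrivial clopen(s) exist: e.g. {Q, R, S}. So (X, τ) is disconnected.
Compute connected components by grouping points that agree on all clopens:
  component: {O}
  component: {P}
  component: {Q}
  component: {T}
  component: {R, S}


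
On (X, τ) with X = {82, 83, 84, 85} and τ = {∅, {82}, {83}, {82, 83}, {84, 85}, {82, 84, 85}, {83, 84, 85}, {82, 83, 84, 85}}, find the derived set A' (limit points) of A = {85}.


A' = {84}

For each x ∈ X, list the open sets U ∈ τ with x ∈ U, then check whether U ∩ (A ∖ {x}) ≠ ∅ for every such U.
  x = 82: open {82} ∋ x has {82} ∩ (A ∖ {82}) = ∅, so x is NOT a limit point.
  x = 83: open {83} ∋ x has {83} ∩ (A ∖ {83}) = ∅, so x is NOT a limit point.
  x = 84: opens ∋ x are {84, 85}, {82, 84, 85}, {83, 84, 85}, {82, 83, 84, 85}; each meets A ∖ {84}, so x IS a limit point.
  x = 85: open {84, 85} ∋ x has {84, 85} ∩ (A ∖ {85}) = ∅, so x is NOT a limit point.
Collecting: A' = {84}.


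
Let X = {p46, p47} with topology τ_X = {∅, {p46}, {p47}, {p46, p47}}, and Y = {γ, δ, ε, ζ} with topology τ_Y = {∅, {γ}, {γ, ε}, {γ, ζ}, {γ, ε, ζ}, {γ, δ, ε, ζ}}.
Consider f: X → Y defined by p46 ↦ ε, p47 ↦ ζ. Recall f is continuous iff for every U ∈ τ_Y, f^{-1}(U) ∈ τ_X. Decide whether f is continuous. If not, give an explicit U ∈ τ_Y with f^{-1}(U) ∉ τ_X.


f IS continuous.

Compute f^{-1}(U) for each U ∈ τ_Y:
  U = ∅: f^{-1}(U) = ∅ ∈ τ_X ✓.
  U = {γ}: f^{-1}(U) = ∅ ∈ τ_X ✓.
  U = {γ, ε}: f^{-1}(U) = {p46} ∈ τ_X ✓.
  U = {γ, ζ}: f^{-1}(U) = {p47} ∈ τ_X ✓.
  U = {γ, ε, ζ}: f^{-1}(U) = {p46, p47} ∈ τ_X ✓.
  U = {γ, δ, ε, ζ}: f^{-1}(U) = {p46, p47} ∈ τ_X ✓.
Every preimage lies in τ_X, so f IS continuous.


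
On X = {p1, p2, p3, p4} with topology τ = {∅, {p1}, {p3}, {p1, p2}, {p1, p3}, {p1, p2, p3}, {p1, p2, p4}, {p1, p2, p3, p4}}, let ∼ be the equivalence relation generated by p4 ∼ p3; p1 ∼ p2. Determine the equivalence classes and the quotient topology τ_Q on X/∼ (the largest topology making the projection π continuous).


X/∼ = {[p1=p2], [p3=p4]}; |τ_Q| = 3.

Equivalence classes: [p1=p2], [p3=p4].
Quotient map π: X → X/∼ sends p1 ↦ [p1=p2], p2 ↦ [p1=p2], p3 ↦ [p3=p4], p4 ↦ [p3=p4].
For each subset V ⊆ X/∼, compute π^{-1}(V) ⊆ X and check whether π^{-1}(V) ∈ τ. V is open in τ_Q iff π^{-1}(V) ∈ τ.
  V = {}: π^{-1}(V) = ∅ ∈ τ ✓.
  V = {[p1=p2]}: π^{-1}(V) = {p1, p2} ∈ τ ✓.
  V = {[p3=p4]}: π^{-1}(V) = {p3, p4} ∉ τ ✗.
  V = {[p1=p2], [p3=p4]}: π^{-1}(V) = {p1, p2, p3, p4} ∈ τ ✓.
Open sets in the quotient: τ_Q = {{}, {[p1=p2]}, {[p1=p2], [p3=p4]}} (3 elements).


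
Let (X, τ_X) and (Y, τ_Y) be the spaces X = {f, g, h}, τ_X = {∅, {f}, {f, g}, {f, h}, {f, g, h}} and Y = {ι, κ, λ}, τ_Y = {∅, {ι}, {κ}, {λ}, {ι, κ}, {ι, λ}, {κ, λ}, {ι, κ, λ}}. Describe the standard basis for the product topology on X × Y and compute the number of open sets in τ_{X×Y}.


Basis B = {∅ × ∅, {f} × {ι}, {f} × {κ}, {f} × {λ}, {f} × {ι, κ}, {f} × {ι, λ}, {f, g} × {ι}, {f, h} × {ι}, {f} × {κ, λ}, {f, g} × {κ}, {f, h} × {κ}, {f, g} × {λ}, {f, h} × {λ}, {f} × {ι, κ, λ}, {f, g, h} × {ι}, {f, g, h} × {κ}, {f, g, h} × {λ}, {f, g} × {ι, κ}, {f, h} × {ι, κ}, {f, g} × {ι, λ}, {f, h} × {ι, λ}, {f, g} × {κ, λ}, {f, h} × {κ, λ}, {f, g} × {ι, κ, λ}, {f, h} × {ι, κ, λ}, {f, g, h} × {ι, κ}, {f, g, h} × {ι, λ}, {f, g, h} × {κ, λ}, {f, g, h} × {ι, κ, λ}}; |τ_{X×Y}| = 125.

Enumerate products U × V with U ∈ τ_X, V ∈ τ_Y (deduplicated):
  ∅ × ∅ = {} (∅)
  {f} × {ι} = {(f,ι)}
  {f} × {κ} = {(f,κ)}
  {f} × {λ} = {(f,λ)}
  {f} × {ι, κ} = {(f,ι), (f,κ)}
  {f} × {ι, λ} = {(f,ι), (f,λ)}
  {f, g} × {ι} = {(f,ι), (g,ι)}
  {f, h} × {ι} = {(f,ι), (h,ι)}
  {f} × {κ, λ} = {(f,κ), (f,λ)}
  {f, g} × {κ} = {(f,κ), (g,κ)}
  {f, h} × {κ} = {(f,κ), (h,κ)}
  {f, g} × {λ} = {(f,λ), (g,λ)}
  {f, h} × {λ} = {(f,λ), (h,λ)}
  {f} × {ι, κ, λ} = {(f,ι), (f,κ), (f,λ)}
  {f, g, h} × {ι} = {(f,ι), (g,ι), (h,ι)}
  {f, g, h} × {κ} = {(f,κ), (g,κ), (h,κ)}
  {f, g, h} × {λ} = {(f,λ), (g,λ), (h,λ)}
  {f, g} × {ι, κ} = {(f,ι), (f,κ), (g,ι), (g,κ)}
  {f, h} × {ι, κ} = {(f,ι), (f,κ), (h,ι), (h,κ)}
  {f, g} × {ι, λ} = {(f,ι), (f,λ), (g,ι), (g,λ)}
  {f, h} × {ι, λ} = {(f,ι), (f,λ), (h,ι), (h,λ)}
  {f, g} × {κ, λ} = {(f,κ), (f,λ), (g,κ), (g,λ)}
  {f, h} × {κ, λ} = {(f,κ), (f,λ), (h,κ), (h,λ)}
  {f, g} × {ι, κ, λ} = {(f,ι), (f,κ), (f,λ), (g,ι), (g,κ), (g,λ)}
  {f, h} × {ι, κ, λ} = {(f,ι), (f,κ), (f,λ), (h,ι), (h,κ), (h,λ)}
  {f, g, h} × {ι, κ} = {(f,ι), (f,κ), (g,ι), (g,κ), (h,ι), (h,κ)}
  {f, g, h} × {ι, λ} = {(f,ι), (f,λ), (g,ι), (g,λ), (h,ι), (h,λ)}
  {f, g, h} × {κ, λ} = {(f,κ), (f,λ), (g,κ), (g,λ), (h,κ), (h,λ)}
  {f, g, h} × {ι, κ, λ} = {(f,ι), (f,κ), (f,λ), (g,ι), (g,κ), (g,λ), (h,ι), (h,κ), (h,λ)}
These 29 distinct sets form the basis B.
Close under arbitrary unions to get τ_{X×Y}; counting gives |τ_{X×Y}| = 125.


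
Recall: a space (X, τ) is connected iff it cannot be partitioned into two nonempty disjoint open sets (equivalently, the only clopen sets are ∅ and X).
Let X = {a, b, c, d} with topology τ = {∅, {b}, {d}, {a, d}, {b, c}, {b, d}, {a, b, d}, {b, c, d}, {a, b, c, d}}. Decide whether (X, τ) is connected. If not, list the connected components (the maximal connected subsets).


(X, τ) is disconnected; components = [{a, d}, {b, c}].

Find clopen sets (U ∈ τ with X ∖ U ∈ τ):
  U = ∅, X ∖ U = {a, b, c, d} — both open, so U is clopen.
  U = {a, d}, X ∖ U = {b, c} — both open, so U is clopen.
  U = {b, c}, X ∖ U = {a, d} — both open, so U is clopen.
  U = {a, b, c, d}, X ∖ U = ∅ — both open, so U is clopen.
Nontrivial clopen(s) exist: e.g. {a, d}. So (X, τ) is disconnected.
Compute connected components by grouping points that agree on all clopens:
  component: {a, d}
  component: {b, c}


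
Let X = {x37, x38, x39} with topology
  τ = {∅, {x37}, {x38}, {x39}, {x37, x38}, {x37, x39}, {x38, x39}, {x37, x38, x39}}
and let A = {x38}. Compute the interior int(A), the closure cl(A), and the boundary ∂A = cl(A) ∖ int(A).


int(A) = {x38}, cl(A) = {x38}, ∂A = ∅.

Closed sets in (X, τ) are complements of opens:
  closed(X, τ) = {∅, {x37}, {x38}, {x39}, {x37, x38}, {x37, x39}, {x38, x39}, {x37, x38, x39}}.
int(A) = ⋃ {U ∈ τ : U ⊆ A}. Opens contained in A: ∅, {x38}.
Taking the union of these: int(A) = {x38}.
cl(A) = ⋂ {C closed : A ⊆ C}. Closed sets containing A: {x38}, {x37, x38}, {x38, x39}, {x37, x38, x39}.
Intersecting these: cl(A) = {x38}.
∂A = cl(A) ∖ int(A) = {x38} ∖ {x38} = ∅.


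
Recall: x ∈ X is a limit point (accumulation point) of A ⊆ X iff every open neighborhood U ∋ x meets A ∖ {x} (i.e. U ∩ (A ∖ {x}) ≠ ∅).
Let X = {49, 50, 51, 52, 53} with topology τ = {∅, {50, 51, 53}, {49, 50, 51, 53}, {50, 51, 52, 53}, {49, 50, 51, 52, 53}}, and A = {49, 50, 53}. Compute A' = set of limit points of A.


A' = {49, 50, 51, 52, 53}

For each x ∈ X, list the open sets U ∈ τ with x ∈ U, then check whether U ∩ (A ∖ {x}) ≠ ∅ for every such U.
  x = 49: opens ∋ x are {49, 50, 51, 53}, {49, 50, 51, 52, 53}; each meets A ∖ {49}, so x IS a limit point.
  x = 50: opens ∋ x are {50, 51, 53}, {49, 50, 51, 53}, {50, 51, 52, 53}, {49, 50, 51, 52, 53}; each meets A ∖ {50}, so x IS a limit point.
  x = 51: opens ∋ x are {50, 51, 53}, {49, 50, 51, 53}, {50, 51, 52, 53}, {49, 50, 51, 52, 53}; each meets A ∖ {51}, so x IS a limit point.
  x = 52: opens ∋ x are {50, 51, 52, 53}, {49, 50, 51, 52, 53}; each meets A ∖ {52}, so x IS a limit point.
  x = 53: opens ∋ x are {50, 51, 53}, {49, 50, 51, 53}, {50, 51, 52, 53}, {49, 50, 51, 52, 53}; each meets A ∖ {53}, so x IS a limit point.
Collecting: A' = {49, 50, 51, 52, 53}.


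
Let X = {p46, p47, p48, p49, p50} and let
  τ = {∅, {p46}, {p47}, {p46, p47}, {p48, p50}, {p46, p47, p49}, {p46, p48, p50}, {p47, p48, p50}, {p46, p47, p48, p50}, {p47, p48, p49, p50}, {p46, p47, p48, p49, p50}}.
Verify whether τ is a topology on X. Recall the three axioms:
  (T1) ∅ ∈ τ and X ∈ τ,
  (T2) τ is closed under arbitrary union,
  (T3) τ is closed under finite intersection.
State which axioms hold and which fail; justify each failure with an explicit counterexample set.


τ is NOT a topology on X.

Axiom (T1): ∅ ∈ τ? Yes; X ∈ τ? Yes.
Axiom (T2/T3): check pairwise unions and intersections of members of τ.
Counterexample for (T3): {p46, p47, p49} ∩ {p47, p48, p49, p50} = {p47, p49} ∉ τ. Therefore τ is NOT a topology.


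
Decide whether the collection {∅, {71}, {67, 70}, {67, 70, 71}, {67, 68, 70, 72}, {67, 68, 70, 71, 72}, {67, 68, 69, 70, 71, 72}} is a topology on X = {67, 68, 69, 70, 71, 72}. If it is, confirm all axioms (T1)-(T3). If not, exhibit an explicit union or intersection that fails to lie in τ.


τ IS a topology on X.

Axiom (T1): ∅ ∈ τ? Yes; X ∈ τ? Yes.
Axiom (T2/T3): check pairwise unions and intersections of members of τ.
All pairwise intersections and unions checked — each lies in τ. Therefore τ satisfies (T1), (T2), (T3): it IS a topology on X.


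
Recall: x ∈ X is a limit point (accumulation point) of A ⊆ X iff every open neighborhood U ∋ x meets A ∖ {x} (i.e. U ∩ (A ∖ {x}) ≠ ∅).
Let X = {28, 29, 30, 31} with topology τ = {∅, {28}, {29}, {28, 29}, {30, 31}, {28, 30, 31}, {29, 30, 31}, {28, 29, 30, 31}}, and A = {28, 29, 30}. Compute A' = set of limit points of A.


A' = {31}

For each x ∈ X, list the open sets U ∈ τ with x ∈ U, then check whether U ∩ (A ∖ {x}) ≠ ∅ for every such U.
  x = 28: open {28} ∋ x has {28} ∩ (A ∖ {28}) = ∅, so x is NOT a limit point.
  x = 29: open {29} ∋ x has {29} ∩ (A ∖ {29}) = ∅, so x is NOT a limit point.
  x = 30: open {30, 31} ∋ x has {30, 31} ∩ (A ∖ {30}) = ∅, so x is NOT a limit point.
  x = 31: opens ∋ x are {30, 31}, {28, 30, 31}, {29, 30, 31}, {28, 29, 30, 31}; each meets A ∖ {31}, so x IS a limit point.
Collecting: A' = {31}.


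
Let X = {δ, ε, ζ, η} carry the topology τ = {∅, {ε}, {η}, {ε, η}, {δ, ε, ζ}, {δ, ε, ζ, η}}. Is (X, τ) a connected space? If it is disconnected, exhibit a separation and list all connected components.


(X, τ) is disconnected; components = [{η}, {δ, ε, ζ}].

Find clopen sets (U ∈ τ with X ∖ U ∈ τ):
  U = ∅, X ∖ U = {δ, ε, ζ, η} — both open, so U is clopen.
  U = {η}, X ∖ U = {δ, ε, ζ} — both open, so U is clopen.
  U = {δ, ε, ζ}, X ∖ U = {η} — both open, so U is clopen.
  U = {δ, ε, ζ, η}, X ∖ U = ∅ — both open, so U is clopen.
Nontrivial clopen(s) exist: e.g. {δ, ε, ζ}. So (X, τ) is disconnected.
Compute connected components by grouping points that agree on all clopens:
  component: {η}
  component: {δ, ε, ζ}


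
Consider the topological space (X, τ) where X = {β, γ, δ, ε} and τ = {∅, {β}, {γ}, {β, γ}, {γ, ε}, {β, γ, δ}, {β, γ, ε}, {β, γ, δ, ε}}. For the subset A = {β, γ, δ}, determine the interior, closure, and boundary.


int(A) = {β, γ, δ}, cl(A) = {β, γ, δ, ε}, ∂A = {ε}.

Closed sets in (X, τ) are complements of opens:
  closed(X, τ) = {∅, {δ}, {ε}, {β, δ}, {δ, ε}, {β, δ, ε}, {γ, δ, ε}, {β, γ, δ, ε}}.
int(A) = ⋃ {U ∈ τ : U ⊆ A}. Opens contained in A: ∅, {β}, {γ}, {β, γ}, {β, γ, δ}.
Taking the union of these: int(A) = {β, γ, δ}.
cl(A) = ⋂ {C closed : A ⊆ C}. Closed sets containing A: {β, γ, δ, ε}.
Intersecting these: cl(A) = {β, γ, δ, ε}.
∂A = cl(A) ∖ int(A) = {β, γ, δ, ε} ∖ {β, γ, δ} = {ε}.


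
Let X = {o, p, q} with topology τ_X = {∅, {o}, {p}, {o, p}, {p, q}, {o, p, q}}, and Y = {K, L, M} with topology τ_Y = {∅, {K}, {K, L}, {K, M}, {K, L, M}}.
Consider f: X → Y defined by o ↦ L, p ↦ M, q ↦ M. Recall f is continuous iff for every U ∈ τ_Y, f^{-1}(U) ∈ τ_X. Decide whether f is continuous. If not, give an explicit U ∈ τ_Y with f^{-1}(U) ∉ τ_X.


f IS continuous.

Compute f^{-1}(U) for each U ∈ τ_Y:
  U = ∅: f^{-1}(U) = ∅ ∈ τ_X ✓.
  U = {K}: f^{-1}(U) = ∅ ∈ τ_X ✓.
  U = {K, L}: f^{-1}(U) = {o} ∈ τ_X ✓.
  U = {K, M}: f^{-1}(U) = {p, q} ∈ τ_X ✓.
  U = {K, L, M}: f^{-1}(U) = {o, p, q} ∈ τ_X ✓.
Every preimage lies in τ_X, so f IS continuous.


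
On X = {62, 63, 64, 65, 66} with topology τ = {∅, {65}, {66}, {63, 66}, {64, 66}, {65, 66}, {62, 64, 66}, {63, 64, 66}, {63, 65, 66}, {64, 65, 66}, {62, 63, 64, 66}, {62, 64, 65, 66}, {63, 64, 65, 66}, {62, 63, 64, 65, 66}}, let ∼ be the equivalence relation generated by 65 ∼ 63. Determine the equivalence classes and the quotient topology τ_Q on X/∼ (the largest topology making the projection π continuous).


X/∼ = {[62], [63=65], [64], [66]}; |τ_Q| = 7.

Equivalence classes: [62], [63=65], [64], [66].
Quotient map π: X → X/∼ sends 62 ↦ [62], 63 ↦ [63=65], 64 ↦ [64], 65 ↦ [63=65], 66 ↦ [66].
For each subset V ⊆ X/∼, compute π^{-1}(V) ⊆ X and check whether π^{-1}(V) ∈ τ. V is open in τ_Q iff π^{-1}(V) ∈ τ.
  V = {}: π^{-1}(V) = ∅ ∈ τ ✓.
  V = {[62]}: π^{-1}(V) = {62} ∉ τ ✗.
  V = {[63=65]}: π^{-1}(V) = {63, 65} ∉ τ ✗.
  V = {[62], [63=65]}: π^{-1}(V) = {62, 63, 65} ∉ τ ✗.
  V = {[64]}: π^{-1}(V) = {64} ∉ τ ✗.
  V = {[62], [64]}: π^{-1}(V) = {62, 64} ∉ τ ✗.
  V = {[63=65], [64]}: π^{-1}(V) = {63, 64, 65} ∉ τ ✗.
  V = {[62], [63=65], [64]}: π^{-1}(V) = {62, 63, 64, 65} ∉ τ ✗.
  V = {[66]}: π^{-1}(V) = {66} ∈ τ ✓.
  V = {[62], [66]}: π^{-1}(V) = {62, 66} ∉ τ ✗.
  V = {[63=65], [66]}: π^{-1}(V) = {63, 65, 66} ∈ τ ✓.
  V = {[62], [63=65], [66]}: π^{-1}(V) = {62, 63, 65, 66} ∉ τ ✗.
  V = {[64], [66]}: π^{-1}(V) = {64, 66} ∈ τ ✓.
  V = {[62], [64], [66]}: π^{-1}(V) = {62, 64, 66} ∈ τ ✓.
  V = {[63=65], [64], [66]}: π^{-1}(V) = {63, 64, 65, 66} ∈ τ ✓.
  V = {[62], [63=65], [64], [66]}: π^{-1}(V) = {62, 63, 64, 65, 66} ∈ τ ✓.
Open sets in the quotient: τ_Q = {{}, {[66]}, {[63=65], [66]}, {[64], [66]}, {[62], [64], [66]}, {[63=65], [64], [66]}, {[62], [63=65], [64], [66]}} (7 elements).


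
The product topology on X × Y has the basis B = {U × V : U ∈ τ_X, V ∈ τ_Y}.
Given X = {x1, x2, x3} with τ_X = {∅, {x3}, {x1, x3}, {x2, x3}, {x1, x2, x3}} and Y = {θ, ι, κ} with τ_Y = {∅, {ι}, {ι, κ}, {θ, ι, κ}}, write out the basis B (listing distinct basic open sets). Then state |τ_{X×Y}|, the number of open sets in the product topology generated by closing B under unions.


Basis B = {∅ × ∅, {x3} × {ι}, {x1, x3} × {ι}, {x2, x3} × {ι}, {x3} × {ι, κ}, {x1, x2, x3} × {ι}, {x3} × {θ, ι, κ}, {x1, x3} × {ι, κ}, {x2, x3} × {ι, κ}, {x1, x3} × {θ, ι, κ}, {x1, x2, x3} × {ι, κ}, {x2, x3} × {θ, ι, κ}, {x1, x2, x3} × {θ, ι, κ}}; |τ_{X×Y}| = 30.

Enumerate products U × V with U ∈ τ_X, V ∈ τ_Y (deduplicated):
  ∅ × ∅ = {} (∅)
  {x3} × {ι} = {(x3,ι)}
  {x1, x3} × {ι} = {(x1,ι), (x3,ι)}
  {x2, x3} × {ι} = {(x2,ι), (x3,ι)}
  {x3} × {ι, κ} = {(x3,ι), (x3,κ)}
  {x1, x2, x3} × {ι} = {(x1,ι), (x2,ι), (x3,ι)}
  {x3} × {θ, ι, κ} = {(x3,θ), (x3,ι), (x3,κ)}
  {x1, x3} × {ι, κ} = {(x1,ι), (x1,κ), (x3,ι), (x3,κ)}
  {x2, x3} × {ι, κ} = {(x2,ι), (x2,κ), (x3,ι), (x3,κ)}
  {x1, x3} × {θ, ι, κ} = {(x1,θ), (x1,ι), (x1,κ), (x3,θ), (x3,ι), (x3,κ)}
  {x1, x2, x3} × {ι, κ} = {(x1,ι), (x1,κ), (x2,ι), (x2,κ), (x3,ι), (x3,κ)}
  {x2, x3} × {θ, ι, κ} = {(x2,θ), (x2,ι), (x2,κ), (x3,θ), (x3,ι), (x3,κ)}
  {x1, x2, x3} × {θ, ι, κ} = {(x1,θ), (x1,ι), (x1,κ), (x2,θ), (x2,ι), (x2,κ), (x3,θ), (x3,ι), (x3,κ)}
These 13 distinct sets form the basis B.
Close under arbitrary unions to get τ_{X×Y}; counting gives |τ_{X×Y}| = 30.


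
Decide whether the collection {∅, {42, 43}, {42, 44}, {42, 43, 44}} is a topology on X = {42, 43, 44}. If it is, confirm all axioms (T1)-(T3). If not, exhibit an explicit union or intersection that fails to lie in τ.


τ is NOT a topology on X.

Axiom (T1): ∅ ∈ τ? Yes; X ∈ τ? Yes.
Axiom (T2/T3): check pairwise unions and intersections of members of τ.
Counterexample for (T3): {42, 43} ∩ {42, 44} = {42} ∉ τ. Therefore τ is NOT a topology.


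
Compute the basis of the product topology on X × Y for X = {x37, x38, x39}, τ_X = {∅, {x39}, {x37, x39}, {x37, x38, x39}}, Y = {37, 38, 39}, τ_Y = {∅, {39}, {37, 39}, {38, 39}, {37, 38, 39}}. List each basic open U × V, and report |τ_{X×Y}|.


Basis B = {∅ × ∅, {x39} × {39}, {x37, x39} × {39}, {x39} × {37, 39}, {x39} × {38, 39}, {x37, x38, x39} × {39}, {x39} × {37, 38, 39}, {x37, x39} × {37, 39}, {x37, x39} × {38, 39}, {x37, x39} × {37, 38, 39}, {x37, x38, x39} × {37, 39}, {x37, x38, x39} × {38, 39}, {x37, x38, x39} × {37, 38, 39}}; |τ_{X×Y}| = 30.

Enumerate products U × V with U ∈ τ_X, V ∈ τ_Y (deduplicated):
  ∅ × ∅ = {} (∅)
  {x39} × {39} = {(x39,39)}
  {x37, x39} × {39} = {(x37,39), (x39,39)}
  {x39} × {37, 39} = {(x39,37), (x39,39)}
  {x39} × {38, 39} = {(x39,38), (x39,39)}
  {x37, x38, x39} × {39} = {(x37,39), (x38,39), (x39,39)}
  {x39} × {37, 38, 39} = {(x39,37), (x39,38), (x39,39)}
  {x37, x39} × {37, 39} = {(x37,37), (x37,39), (x39,37), (x39,39)}
  {x37, x39} × {38, 39} = {(x37,38), (x37,39), (x39,38), (x39,39)}
  {x37, x39} × {37, 38, 39} = {(x37,37), (x37,38), (x37,39), (x39,37), (x39,38), (x39,39)}
  {x37, x38, x39} × {37, 39} = {(x37,37), (x37,39), (x38,37), (x38,39), (x39,37), (x39,39)}
  {x37, x38, x39} × {38, 39} = {(x37,38), (x37,39), (x38,38), (x38,39), (x39,38), (x39,39)}
  {x37, x38, x39} × {37, 38, 39} = {(x37,37), (x37,38), (x37,39), (x38,37), (x38,38), (x38,39), (x39,37), (x39,38), (x39,39)}
These 13 distinct sets form the basis B.
Close under arbitrary unions to get τ_{X×Y}; counting gives |τ_{X×Y}| = 30.


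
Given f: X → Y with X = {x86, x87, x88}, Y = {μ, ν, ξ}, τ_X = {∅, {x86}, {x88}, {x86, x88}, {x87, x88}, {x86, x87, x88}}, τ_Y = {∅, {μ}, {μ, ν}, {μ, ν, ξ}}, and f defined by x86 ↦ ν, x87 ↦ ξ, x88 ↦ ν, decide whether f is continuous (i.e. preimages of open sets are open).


f IS continuous.

Compute f^{-1}(U) for each U ∈ τ_Y:
  U = ∅: f^{-1}(U) = ∅ ∈ τ_X ✓.
  U = {μ}: f^{-1}(U) = ∅ ∈ τ_X ✓.
  U = {μ, ν}: f^{-1}(U) = {x86, x88} ∈ τ_X ✓.
  U = {μ, ν, ξ}: f^{-1}(U) = {x86, x87, x88} ∈ τ_X ✓.
Every preimage lies in τ_X, so f IS continuous.


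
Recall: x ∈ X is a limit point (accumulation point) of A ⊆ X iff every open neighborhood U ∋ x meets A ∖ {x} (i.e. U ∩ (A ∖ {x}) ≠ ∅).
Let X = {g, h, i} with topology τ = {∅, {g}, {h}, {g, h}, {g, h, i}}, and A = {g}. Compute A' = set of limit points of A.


A' = {i}

For each x ∈ X, list the open sets U ∈ τ with x ∈ U, then check whether U ∩ (A ∖ {x}) ≠ ∅ for every such U.
  x = g: open {g} ∋ x has {g} ∩ (A ∖ {g}) = ∅, so x is NOT a limit point.
  x = h: open {h} ∋ x has {h} ∩ (A ∖ {h}) = ∅, so x is NOT a limit point.
  x = i: opens ∋ x are {g, h, i}; each meets A ∖ {i}, so x IS a limit point.
Collecting: A' = {i}.


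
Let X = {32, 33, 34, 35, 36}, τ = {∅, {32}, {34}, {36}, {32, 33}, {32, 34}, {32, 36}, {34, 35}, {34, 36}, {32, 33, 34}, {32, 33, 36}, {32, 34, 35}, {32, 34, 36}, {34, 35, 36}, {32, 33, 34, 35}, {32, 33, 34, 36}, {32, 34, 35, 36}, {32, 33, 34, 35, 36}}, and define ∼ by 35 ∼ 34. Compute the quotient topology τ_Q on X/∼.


X/∼ = {[32], [33], [34=35], [36]}; |τ_Q| = 12.

Equivalence classes: [32], [33], [34=35], [36].
Quotient map π: X → X/∼ sends 32 ↦ [32], 33 ↦ [33], 34 ↦ [34=35], 35 ↦ [34=35], 36 ↦ [36].
For each subset V ⊆ X/∼, compute π^{-1}(V) ⊆ X and check whether π^{-1}(V) ∈ τ. V is open in τ_Q iff π^{-1}(V) ∈ τ.
  V = {}: π^{-1}(V) = ∅ ∈ τ ✓.
  V = {[32]}: π^{-1}(V) = {32} ∈ τ ✓.
  V = {[33]}: π^{-1}(V) = {33} ∉ τ ✗.
  V = {[32], [33]}: π^{-1}(V) = {32, 33} ∈ τ ✓.
  V = {[34=35]}: π^{-1}(V) = {34, 35} ∈ τ ✓.
  V = {[32], [34=35]}: π^{-1}(V) = {32, 34, 35} ∈ τ ✓.
  V = {[33], [34=35]}: π^{-1}(V) = {33, 34, 35} ∉ τ ✗.
  V = {[32], [33], [34=35]}: π^{-1}(V) = {32, 33, 34, 35} ∈ τ ✓.
  V = {[36]}: π^{-1}(V) = {36} ∈ τ ✓.
  V = {[32], [36]}: π^{-1}(V) = {32, 36} ∈ τ ✓.
  V = {[33], [36]}: π^{-1}(V) = {33, 36} ∉ τ ✗.
  V = {[32], [33], [36]}: π^{-1}(V) = {32, 33, 36} ∈ τ ✓.
  V = {[34=35], [36]}: π^{-1}(V) = {34, 35, 36} ∈ τ ✓.
  V = {[32], [34=35], [36]}: π^{-1}(V) = {32, 34, 35, 36} ∈ τ ✓.
  V = {[33], [34=35], [36]}: π^{-1}(V) = {33, 34, 35, 36} ∉ τ ✗.
  V = {[32], [33], [34=35], [36]}: π^{-1}(V) = {32, 33, 34, 35, 36} ∈ τ ✓.
Open sets in the quotient: τ_Q = {{}, {[32]}, {[32], [33]}, {[34=35]}, {[32], [34=35]}, {[32], [33], [34=35]}, {[36]}, {[32], [36]}, {[32], [33], [36]}, {[34=35], [36]}, {[32], [34=35], [36]}, {[32], [33], [34=35], [36]}} (12 elements).


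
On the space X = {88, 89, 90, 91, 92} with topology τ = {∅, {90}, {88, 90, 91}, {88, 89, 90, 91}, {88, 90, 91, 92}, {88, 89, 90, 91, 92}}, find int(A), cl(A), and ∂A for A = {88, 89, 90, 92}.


int(A) = {90}, cl(A) = {88, 89, 90, 91, 92}, ∂A = {88, 89, 91, 92}.

Closed sets in (X, τ) are complements of opens:
  closed(X, τ) = {∅, {89}, {92}, {89, 92}, {88, 89, 91, 92}, {88, 89, 90, 91, 92}}.
int(A) = ⋃ {U ∈ τ : U ⊆ A}. Opens contained in A: ∅, {90}.
Taking the union of these: int(A) = {90}.
cl(A) = ⋂ {C closed : A ⊆ C}. Closed sets containing A: {88, 89, 90, 91, 92}.
Intersecting these: cl(A) = {88, 89, 90, 91, 92}.
∂A = cl(A) ∖ int(A) = {88, 89, 90, 91, 92} ∖ {90} = {88, 89, 91, 92}.


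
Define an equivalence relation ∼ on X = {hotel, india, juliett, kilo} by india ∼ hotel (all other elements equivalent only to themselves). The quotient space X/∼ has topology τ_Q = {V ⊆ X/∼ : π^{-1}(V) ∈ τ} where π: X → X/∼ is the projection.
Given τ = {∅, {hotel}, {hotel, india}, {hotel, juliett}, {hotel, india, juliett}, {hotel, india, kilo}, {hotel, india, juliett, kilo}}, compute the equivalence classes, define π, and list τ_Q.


X/∼ = {[hotel=india], [juliett], [kilo]}; |τ_Q| = 5.

Equivalence classes: [hotel=india], [juliett], [kilo].
Quotient map π: X → X/∼ sends hotel ↦ [hotel=india], india ↦ [hotel=india], juliett ↦ [juliett], kilo ↦ [kilo].
For each subset V ⊆ X/∼, compute π^{-1}(V) ⊆ X and check whether π^{-1}(V) ∈ τ. V is open in τ_Q iff π^{-1}(V) ∈ τ.
  V = {}: π^{-1}(V) = ∅ ∈ τ ✓.
  V = {[hotel=india]}: π^{-1}(V) = {hotel, india} ∈ τ ✓.
  V = {[juliett]}: π^{-1}(V) = {juliett} ∉ τ ✗.
  V = {[hotel=india], [juliett]}: π^{-1}(V) = {hotel, india, juliett} ∈ τ ✓.
  V = {[kilo]}: π^{-1}(V) = {kilo} ∉ τ ✗.
  V = {[hotel=india], [kilo]}: π^{-1}(V) = {hotel, india, kilo} ∈ τ ✓.
  V = {[juliett], [kilo]}: π^{-1}(V) = {juliett, kilo} ∉ τ ✗.
  V = {[hotel=india], [juliett], [kilo]}: π^{-1}(V) = {hotel, india, juliett, kilo} ∈ τ ✓.
Open sets in the quotient: τ_Q = {{}, {[hotel=india]}, {[hotel=india], [juliett]}, {[hotel=india], [kilo]}, {[hotel=india], [juliett], [kilo]}} (5 elements).


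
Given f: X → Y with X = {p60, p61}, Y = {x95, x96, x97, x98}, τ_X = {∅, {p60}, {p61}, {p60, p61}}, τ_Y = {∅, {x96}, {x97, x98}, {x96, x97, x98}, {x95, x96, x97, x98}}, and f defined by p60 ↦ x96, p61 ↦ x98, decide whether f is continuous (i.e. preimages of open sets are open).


f IS continuous.

Compute f^{-1}(U) for each U ∈ τ_Y:
  U = ∅: f^{-1}(U) = ∅ ∈ τ_X ✓.
  U = {x96}: f^{-1}(U) = {p60} ∈ τ_X ✓.
  U = {x97, x98}: f^{-1}(U) = {p61} ∈ τ_X ✓.
  U = {x96, x97, x98}: f^{-1}(U) = {p60, p61} ∈ τ_X ✓.
  U = {x95, x96, x97, x98}: f^{-1}(U) = {p60, p61} ∈ τ_X ✓.
Every preimage lies in τ_X, so f IS continuous.


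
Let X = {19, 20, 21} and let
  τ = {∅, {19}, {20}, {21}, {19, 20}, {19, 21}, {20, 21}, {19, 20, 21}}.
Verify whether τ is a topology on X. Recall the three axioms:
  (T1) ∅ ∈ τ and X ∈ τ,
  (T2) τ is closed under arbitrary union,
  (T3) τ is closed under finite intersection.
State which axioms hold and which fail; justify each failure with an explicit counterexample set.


τ IS a topology on X.

Axiom (T1): ∅ ∈ τ? Yes; X ∈ τ? Yes.
Axiom (T2/T3): check pairwise unions and intersections of members of τ.
All pairwise intersections and unions checked — each lies in τ. Therefore τ satisfies (T1), (T2), (T3): it IS a topology on X.


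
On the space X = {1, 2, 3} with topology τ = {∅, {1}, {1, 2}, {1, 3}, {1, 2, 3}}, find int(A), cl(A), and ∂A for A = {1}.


int(A) = {1}, cl(A) = {1, 2, 3}, ∂A = {2, 3}.

Closed sets in (X, τ) are complements of opens:
  closed(X, τ) = {∅, {2}, {3}, {2, 3}, {1, 2, 3}}.
int(A) = ⋃ {U ∈ τ : U ⊆ A}. Opens contained in A: ∅, {1}.
Taking the union of these: int(A) = {1}.
cl(A) = ⋂ {C closed : A ⊆ C}. Closed sets containing A: {1, 2, 3}.
Intersecting these: cl(A) = {1, 2, 3}.
∂A = cl(A) ∖ int(A) = {1, 2, 3} ∖ {1} = {2, 3}.


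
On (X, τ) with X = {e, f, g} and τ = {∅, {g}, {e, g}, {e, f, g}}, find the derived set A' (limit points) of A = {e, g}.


A' = {e, f}

For each x ∈ X, list the open sets U ∈ τ with x ∈ U, then check whether U ∩ (A ∖ {x}) ≠ ∅ for every such U.
  x = e: opens ∋ x are {e, g}, {e, f, g}; each meets A ∖ {e}, so x IS a limit point.
  x = f: opens ∋ x are {e, f, g}; each meets A ∖ {f}, so x IS a limit point.
  x = g: open {g} ∋ x has {g} ∩ (A ∖ {g}) = ∅, so x is NOT a limit point.
Collecting: A' = {e, f}.


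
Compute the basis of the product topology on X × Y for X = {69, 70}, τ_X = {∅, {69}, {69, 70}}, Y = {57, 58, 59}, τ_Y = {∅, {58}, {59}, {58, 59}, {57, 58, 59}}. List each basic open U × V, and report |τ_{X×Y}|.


Basis B = {∅ × ∅, {69} × {58}, {69} × {59}, {69} × {58, 59}, {69, 70} × {58}, {69, 70} × {59}, {69} × {57, 58, 59}, {69, 70} × {58, 59}, {69, 70} × {57, 58, 59}}; |τ_{X×Y}| = 14.

Enumerate products U × V with U ∈ τ_X, V ∈ τ_Y (deduplicated):
  ∅ × ∅ = {} (∅)
  {69} × {58} = {(69,58)}
  {69} × {59} = {(69,59)}
  {69} × {58, 59} = {(69,58), (69,59)}
  {69, 70} × {58} = {(69,58), (70,58)}
  {69, 70} × {59} = {(69,59), (70,59)}
  {69} × {57, 58, 59} = {(69,57), (69,58), (69,59)}
  {69, 70} × {58, 59} = {(69,58), (69,59), (70,58), (70,59)}
  {69, 70} × {57, 58, 59} = {(69,57), (69,58), (69,59), (70,57), (70,58), (70,59)}
These 9 distinct sets form the basis B.
Close under arbitrary unions to get τ_{X×Y}; counting gives |τ_{X×Y}| = 14.


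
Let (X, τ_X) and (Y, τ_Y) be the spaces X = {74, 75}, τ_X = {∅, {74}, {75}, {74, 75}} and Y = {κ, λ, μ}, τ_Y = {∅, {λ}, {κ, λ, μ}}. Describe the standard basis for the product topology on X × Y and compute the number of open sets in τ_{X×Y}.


Basis B = {∅ × ∅, {74} × {λ}, {75} × {λ}, {74, 75} × {λ}, {74} × {κ, λ, μ}, {75} × {κ, λ, μ}, {74, 75} × {κ, λ, μ}}; |τ_{X×Y}| = 9.

Enumerate products U × V with U ∈ τ_X, V ∈ τ_Y (deduplicated):
  ∅ × ∅ = {} (∅)
  {74} × {λ} = {(74,λ)}
  {75} × {λ} = {(75,λ)}
  {74, 75} × {λ} = {(74,λ), (75,λ)}
  {74} × {κ, λ, μ} = {(74,κ), (74,λ), (74,μ)}
  {75} × {κ, λ, μ} = {(75,κ), (75,λ), (75,μ)}
  {74, 75} × {κ, λ, μ} = {(74,κ), (74,λ), (74,μ), (75,κ), (75,λ), (75,μ)}
These 7 distinct sets form the basis B.
Close under arbitrary unions to get τ_{X×Y}; counting gives |τ_{X×Y}| = 9.


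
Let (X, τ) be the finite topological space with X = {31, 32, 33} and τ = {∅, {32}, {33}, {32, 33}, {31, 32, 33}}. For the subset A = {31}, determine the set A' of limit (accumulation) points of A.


A' = ∅

For each x ∈ X, list the open sets U ∈ τ with x ∈ U, then check whether U ∩ (A ∖ {x}) ≠ ∅ for every such U.
  x = 31: open {31, 32, 33} ∋ x has {31, 32, 33} ∩ (A ∖ {31}) = ∅, so x is NOT a limit point.
  x = 32: open {32} ∋ x has {32} ∩ (A ∖ {32}) = ∅, so x is NOT a limit point.
  x = 33: open {33} ∋ x has {33} ∩ (A ∖ {33}) = ∅, so x is NOT a limit point.
Collecting: A' = ∅.


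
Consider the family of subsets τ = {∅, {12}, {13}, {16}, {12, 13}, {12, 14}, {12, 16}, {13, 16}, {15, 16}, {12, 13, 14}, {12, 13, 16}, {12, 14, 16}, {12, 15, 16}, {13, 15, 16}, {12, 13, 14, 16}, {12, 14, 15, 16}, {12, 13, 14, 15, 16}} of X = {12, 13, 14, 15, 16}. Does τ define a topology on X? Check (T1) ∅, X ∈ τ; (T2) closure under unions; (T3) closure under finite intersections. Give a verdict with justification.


τ is NOT a topology on X.

Axiom (T1): ∅ ∈ τ? Yes; X ∈ τ? Yes.
Axiom (T2/T3): check pairwise unions and intersections of members of τ.
Counterexample for (T2): {12} ∪ {13, 15, 16} = {12, 13, 15, 16} ∉ τ. Therefore τ is NOT a topology.


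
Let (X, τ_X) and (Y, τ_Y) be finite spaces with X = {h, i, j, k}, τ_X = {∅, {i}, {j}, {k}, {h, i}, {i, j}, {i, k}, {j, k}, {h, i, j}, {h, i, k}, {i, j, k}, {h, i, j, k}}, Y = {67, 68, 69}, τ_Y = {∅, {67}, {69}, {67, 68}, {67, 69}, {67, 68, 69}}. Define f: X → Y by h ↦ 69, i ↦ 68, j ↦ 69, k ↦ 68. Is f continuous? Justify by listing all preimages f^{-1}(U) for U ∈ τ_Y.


f is NOT continuous.

Compute f^{-1}(U) for each U ∈ τ_Y:
  U = ∅: f^{-1}(U) = ∅ ∈ τ_X ✓.
  U = {67}: f^{-1}(U) = ∅ ∈ τ_X ✓.
  U = {69}: f^{-1}(U) = {h, j} ∉ τ_X ✗.
  U = {67, 68}: f^{-1}(U) = {i, k} ∈ τ_X ✓.
  U = {67, 69}: f^{-1}(U) = {h, j} ∉ τ_X ✗.
  U = {67, 68, 69}: f^{-1}(U) = {h, i, j, k} ∈ τ_X ✓.
Found U = {69} with f^{-1}(U) = {h, j} not in τ_X. Therefore f is NOT continuous.


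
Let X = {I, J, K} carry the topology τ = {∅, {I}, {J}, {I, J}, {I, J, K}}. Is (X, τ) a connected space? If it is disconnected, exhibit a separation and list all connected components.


(X, τ) is connected.

Find clopen sets (U ∈ τ with X ∖ U ∈ τ):
  U = ∅, X ∖ U = {I, J, K} — both open, so U is clopen.
  U = {I, J, K}, X ∖ U = ∅ — both open, so U is clopen.
Only trivial clopens (∅ and X) exist, so (X, τ) is connected.
Compute connected components by grouping points that agree on all clopens:
  component: {I, J, K}


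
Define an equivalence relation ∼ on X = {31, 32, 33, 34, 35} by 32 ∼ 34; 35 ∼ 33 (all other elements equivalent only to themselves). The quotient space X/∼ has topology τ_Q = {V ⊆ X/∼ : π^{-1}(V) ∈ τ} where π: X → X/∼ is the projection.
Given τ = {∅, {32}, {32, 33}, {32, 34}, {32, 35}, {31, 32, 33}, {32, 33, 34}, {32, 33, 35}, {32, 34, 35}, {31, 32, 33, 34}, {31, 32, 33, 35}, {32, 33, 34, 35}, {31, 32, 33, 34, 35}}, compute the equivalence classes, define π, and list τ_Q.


X/∼ = {[31], [32=34], [33=35]}; |τ_Q| = 4.

Equivalence classes: [31], [32=34], [33=35].
Quotient map π: X → X/∼ sends 31 ↦ [31], 32 ↦ [32=34], 33 ↦ [33=35], 34 ↦ [32=34], 35 ↦ [33=35].
For each subset V ⊆ X/∼, compute π^{-1}(V) ⊆ X and check whether π^{-1}(V) ∈ τ. V is open in τ_Q iff π^{-1}(V) ∈ τ.
  V = {}: π^{-1}(V) = ∅ ∈ τ ✓.
  V = {[31]}: π^{-1}(V) = {31} ∉ τ ✗.
  V = {[32=34]}: π^{-1}(V) = {32, 34} ∈ τ ✓.
  V = {[31], [32=34]}: π^{-1}(V) = {31, 32, 34} ∉ τ ✗.
  V = {[33=35]}: π^{-1}(V) = {33, 35} ∉ τ ✗.
  V = {[31], [33=35]}: π^{-1}(V) = {31, 33, 35} ∉ τ ✗.
  V = {[32=34], [33=35]}: π^{-1}(V) = {32, 33, 34, 35} ∈ τ ✓.
  V = {[31], [32=34], [33=35]}: π^{-1}(V) = {31, 32, 33, 34, 35} ∈ τ ✓.
Open sets in the quotient: τ_Q = {{}, {[32=34]}, {[32=34], [33=35]}, {[31], [32=34], [33=35]}} (4 elements).


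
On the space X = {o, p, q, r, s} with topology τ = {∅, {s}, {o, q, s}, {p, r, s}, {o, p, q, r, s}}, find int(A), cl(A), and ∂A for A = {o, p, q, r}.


int(A) = ∅, cl(A) = {o, p, q, r}, ∂A = {o, p, q, r}.

Closed sets in (X, τ) are complements of opens:
  closed(X, τ) = {∅, {o, q}, {p, r}, {o, p, q, r}, {o, p, q, r, s}}.
int(A) = ⋃ {U ∈ τ : U ⊆ A}. Opens contained in A: ∅.
Taking the union of these: int(A) = ∅.
cl(A) = ⋂ {C closed : A ⊆ C}. Closed sets containing A: {o, p, q, r}, {o, p, q, r, s}.
Intersecting these: cl(A) = {o, p, q, r}.
∂A = cl(A) ∖ int(A) = {o, p, q, r} ∖ ∅ = {o, p, q, r}.


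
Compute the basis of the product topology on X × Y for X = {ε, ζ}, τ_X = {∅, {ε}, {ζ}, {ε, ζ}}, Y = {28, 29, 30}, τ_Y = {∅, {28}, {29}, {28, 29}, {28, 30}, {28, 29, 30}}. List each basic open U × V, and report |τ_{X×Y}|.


Basis B = {∅ × ∅, {ε} × {28}, {ε} × {29}, {ζ} × {28}, {ζ} × {29}, {ε} × {28, 29}, {ε} × {28, 30}, {ε, ζ} × {28}, {ε, ζ} × {29}, {ζ} × {28, 29}, {ζ} × {28, 30}, {ε} × {28, 29, 30}, {ζ} × {28, 29, 30}, {ε, ζ} × {28, 29}, {ε, ζ} × {28, 30}, {ε, ζ} × {28, 29, 30}}; |τ_{X×Y}| = 36.

Enumerate products U × V with U ∈ τ_X, V ∈ τ_Y (deduplicated):
  ∅ × ∅ = {} (∅)
  {ε} × {28} = {(ε,28)}
  {ε} × {29} = {(ε,29)}
  {ζ} × {28} = {(ζ,28)}
  {ζ} × {29} = {(ζ,29)}
  {ε} × {28, 29} = {(ε,28), (ε,29)}
  {ε} × {28, 30} = {(ε,28), (ε,30)}
  {ε, ζ} × {28} = {(ε,28), (ζ,28)}
  {ε, ζ} × {29} = {(ε,29), (ζ,29)}
  {ζ} × {28, 29} = {(ζ,28), (ζ,29)}
  {ζ} × {28, 30} = {(ζ,28), (ζ,30)}
  {ε} × {28, 29, 30} = {(ε,28), (ε,29), (ε,30)}
  {ζ} × {28, 29, 30} = {(ζ,28), (ζ,29), (ζ,30)}
  {ε, ζ} × {28, 29} = {(ε,28), (ε,29), (ζ,28), (ζ,29)}
  {ε, ζ} × {28, 30} = {(ε,28), (ε,30), (ζ,28), (ζ,30)}
  {ε, ζ} × {28, 29, 30} = {(ε,28), (ε,29), (ε,30), (ζ,28), (ζ,29), (ζ,30)}
These 16 distinct sets form the basis B.
Close under arbitrary unions to get τ_{X×Y}; counting gives |τ_{X×Y}| = 36.


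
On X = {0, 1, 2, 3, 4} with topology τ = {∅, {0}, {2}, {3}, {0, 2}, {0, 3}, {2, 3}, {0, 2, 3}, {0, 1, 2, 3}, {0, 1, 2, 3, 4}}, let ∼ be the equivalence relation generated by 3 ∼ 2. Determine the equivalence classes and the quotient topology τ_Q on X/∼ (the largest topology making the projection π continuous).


X/∼ = {[0], [1], [2=3], [4]}; |τ_Q| = 6.

Equivalence classes: [0], [1], [2=3], [4].
Quotient map π: X → X/∼ sends 0 ↦ [0], 1 ↦ [1], 2 ↦ [2=3], 3 ↦ [2=3], 4 ↦ [4].
For each subset V ⊆ X/∼, compute π^{-1}(V) ⊆ X and check whether π^{-1}(V) ∈ τ. V is open in τ_Q iff π^{-1}(V) ∈ τ.
  V = {}: π^{-1}(V) = ∅ ∈ τ ✓.
  V = {[0]}: π^{-1}(V) = {0} ∈ τ ✓.
  V = {[1]}: π^{-1}(V) = {1} ∉ τ ✗.
  V = {[0], [1]}: π^{-1}(V) = {0, 1} ∉ τ ✗.
  V = {[2=3]}: π^{-1}(V) = {2, 3} ∈ τ ✓.
  V = {[0], [2=3]}: π^{-1}(V) = {0, 2, 3} ∈ τ ✓.
  V = {[1], [2=3]}: π^{-1}(V) = {1, 2, 3} ∉ τ ✗.
  V = {[0], [1], [2=3]}: π^{-1}(V) = {0, 1, 2, 3} ∈ τ ✓.
  V = {[4]}: π^{-1}(V) = {4} ∉ τ ✗.
  V = {[0], [4]}: π^{-1}(V) = {0, 4} ∉ τ ✗.
  V = {[1], [4]}: π^{-1}(V) = {1, 4} ∉ τ ✗.
  V = {[0], [1], [4]}: π^{-1}(V) = {0, 1, 4} ∉ τ ✗.
  V = {[2=3], [4]}: π^{-1}(V) = {2, 3, 4} ∉ τ ✗.
  V = {[0], [2=3], [4]}: π^{-1}(V) = {0, 2, 3, 4} ∉ τ ✗.
  V = {[1], [2=3], [4]}: π^{-1}(V) = {1, 2, 3, 4} ∉ τ ✗.
  V = {[0], [1], [2=3], [4]}: π^{-1}(V) = {0, 1, 2, 3, 4} ∈ τ ✓.
Open sets in the quotient: τ_Q = {{}, {[0]}, {[2=3]}, {[0], [2=3]}, {[0], [1], [2=3]}, {[0], [1], [2=3], [4]}} (6 elements).
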